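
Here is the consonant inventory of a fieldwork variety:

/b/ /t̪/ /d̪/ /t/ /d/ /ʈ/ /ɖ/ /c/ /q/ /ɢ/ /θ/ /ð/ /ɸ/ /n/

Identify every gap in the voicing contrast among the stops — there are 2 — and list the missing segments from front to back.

bilabial: voiceless —, voiced /b/.
dental: voiceless /t̪/, voiced /d̪/.
alveolar: voiceless /t/, voiced /d/.
retroflex: voiceless /ʈ/, voiced /ɖ/.
palatal: voiceless /c/, voiced —.
uvular: voiceless /q/, voiced /ɢ/.
Gaps, from front to back: bilabial lacks voiceless (/p/); palatal lacks voiced (/ɟ/).

/p/, /ɟ/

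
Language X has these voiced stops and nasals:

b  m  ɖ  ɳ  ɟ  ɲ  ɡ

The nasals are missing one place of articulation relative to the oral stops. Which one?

velar

place of articulation  oral stop  nasal   
bilabial          b         m       
retroflex         ɖ         ɳ       
palatal           ɟ         ɲ       
velar             ɡ         —       
Every place of articulation has a nasal member except velar, where /ŋ/ would be expected.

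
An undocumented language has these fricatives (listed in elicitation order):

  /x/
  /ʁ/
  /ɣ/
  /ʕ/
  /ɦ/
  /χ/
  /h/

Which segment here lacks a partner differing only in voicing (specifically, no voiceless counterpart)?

Velar: /x/ ~ /ɣ/
Uvular: /χ/ ~ /ʁ/
Glottal: /h/ ~ /ɦ/
Pharyngeal: only /ʕ/ (voiced); no voiceless partner.
So /ʕ/ is the unpaired segment.

/ʕ/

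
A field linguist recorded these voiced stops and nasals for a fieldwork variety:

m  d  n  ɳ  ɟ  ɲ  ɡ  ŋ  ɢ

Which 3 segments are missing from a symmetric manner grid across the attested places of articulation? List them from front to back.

/b/, /ɖ/, /ɴ/

bilabial: oral stop —, nasal /m/.
alveolar: oral stop /d/, nasal /n/.
retroflex: oral stop —, nasal /ɳ/.
palatal: oral stop /ɟ/, nasal /ɲ/.
velar: oral stop /ɡ/, nasal /ŋ/.
uvular: oral stop /ɢ/, nasal —.
Gaps, from front to back: bilabial lacks oral stop (/b/); retroflex lacks oral stop (/ɖ/); uvular lacks nasal (/ɴ/).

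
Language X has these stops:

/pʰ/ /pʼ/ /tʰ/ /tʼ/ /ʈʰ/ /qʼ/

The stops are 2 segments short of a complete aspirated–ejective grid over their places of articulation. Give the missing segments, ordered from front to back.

place of articulation  aspirated  ejective
bilabial          pʰ        pʼ      
alveolar          tʰ        tʼ      
retroflex         ʈʰ        —       
uvular            —         qʼ      
Gaps, from front to back: retroflex lacks ejective (/ʈʼ/); uvular lacks aspirated (/qʰ/).

/ʈʼ/, /qʰ/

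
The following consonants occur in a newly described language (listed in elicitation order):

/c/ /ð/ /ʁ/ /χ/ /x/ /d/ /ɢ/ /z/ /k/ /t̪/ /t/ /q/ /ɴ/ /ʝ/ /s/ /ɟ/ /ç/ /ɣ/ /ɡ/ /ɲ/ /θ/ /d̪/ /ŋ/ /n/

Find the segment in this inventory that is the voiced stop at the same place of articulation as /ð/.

/d̪/

/ð/ is a voiced dental fricative.
The voiced stop at the same place is a voiced dental stop — in this inventory, /d̪/.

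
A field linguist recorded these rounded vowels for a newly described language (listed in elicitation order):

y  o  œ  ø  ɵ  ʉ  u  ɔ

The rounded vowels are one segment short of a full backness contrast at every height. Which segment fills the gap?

/ɞ/

height            front     central   back    
high              y         ʉ         u       
high-mid          ø         ɵ         o       
low-mid           œ         —         ɔ       
The low-mid row has no central member, so the gap is the low-mid central rounded vowel /ɞ/.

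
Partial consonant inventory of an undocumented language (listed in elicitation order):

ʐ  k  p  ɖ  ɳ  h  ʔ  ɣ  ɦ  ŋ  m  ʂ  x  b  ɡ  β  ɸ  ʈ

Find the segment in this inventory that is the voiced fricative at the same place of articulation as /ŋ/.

/ŋ/ is a velar nasal.
The voiced fricative at the same place is a voiced velar fricative — in this inventory, /ɣ/.

/ɣ/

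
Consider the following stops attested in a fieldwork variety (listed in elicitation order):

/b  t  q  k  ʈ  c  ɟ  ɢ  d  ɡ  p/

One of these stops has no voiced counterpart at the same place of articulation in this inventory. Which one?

/ʈ/

Bilabial: /p/ ~ /b/
Alveolar: /t/ ~ /d/
Palatal: /c/ ~ /ɟ/
Velar: /k/ ~ /ɡ/
Uvular: /q/ ~ /ɢ/
Retroflex: only /ʈ/ (voiceless); no voiced partner.
So /ʈ/ is the unpaired segment.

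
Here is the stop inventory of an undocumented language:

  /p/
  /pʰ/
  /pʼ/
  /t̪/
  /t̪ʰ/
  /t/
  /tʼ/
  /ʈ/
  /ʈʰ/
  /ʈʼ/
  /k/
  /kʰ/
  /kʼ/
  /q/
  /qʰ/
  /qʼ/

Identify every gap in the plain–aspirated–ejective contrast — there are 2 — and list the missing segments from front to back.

place of articulation  plain     aspirated  ejective
bilabial          p         pʰ        pʼ      
dental            t̪        t̪ʰ       —       
alveolar          t         —         tʼ      
retroflex         ʈ         ʈʰ        ʈʼ      
velar             k         kʰ        kʼ      
uvular            q         qʰ        qʼ      
Gaps, from front to back: dental lacks ejective (/t̪ʼ/); alveolar lacks aspirated (/tʰ/).

/t̪ʼ/, /tʰ/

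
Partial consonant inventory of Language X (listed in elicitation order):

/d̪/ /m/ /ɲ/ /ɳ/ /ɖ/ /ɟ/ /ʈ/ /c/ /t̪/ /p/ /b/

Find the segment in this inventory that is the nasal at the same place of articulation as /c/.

/ɲ/

/c/ is a voiceless palatal stop.
The nasal at the same place is a palatal nasal — in this inventory, /ɲ/.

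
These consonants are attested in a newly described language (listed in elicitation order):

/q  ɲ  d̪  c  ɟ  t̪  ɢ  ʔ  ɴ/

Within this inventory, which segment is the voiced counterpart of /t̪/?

/d̪/

/t̪/ is a voiceless dental stop.
The voiced counterpart is a voiced dental stop — in this inventory, /d̪/.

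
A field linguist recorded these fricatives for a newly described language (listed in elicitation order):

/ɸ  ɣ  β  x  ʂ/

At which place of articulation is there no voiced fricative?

retroflex

place of articulation  voiceless  voiced  
bilabial          ɸ         β       
retroflex         ʂ         —       
velar             x         ɣ       
Every place of articulation has a voiced member except retroflex, where /ʐ/ would be expected.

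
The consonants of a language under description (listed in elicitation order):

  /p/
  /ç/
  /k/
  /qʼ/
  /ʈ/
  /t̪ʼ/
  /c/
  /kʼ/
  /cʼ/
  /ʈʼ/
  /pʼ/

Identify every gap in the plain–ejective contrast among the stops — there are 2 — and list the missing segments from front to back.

/t̪/, /q/

bilabial: plain /p/, ejective /pʼ/.
dental: plain —, ejective /t̪ʼ/.
retroflex: plain /ʈ/, ejective /ʈʼ/.
palatal: plain /c/, ejective /cʼ/.
velar: plain /k/, ejective /kʼ/.
uvular: plain —, ejective /qʼ/.
Gaps, from front to back: dental lacks plain (/t̪/); uvular lacks plain (/q/).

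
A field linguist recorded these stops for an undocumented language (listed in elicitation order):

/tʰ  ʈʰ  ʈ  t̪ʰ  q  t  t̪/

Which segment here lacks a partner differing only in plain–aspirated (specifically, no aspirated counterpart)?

Dental: /t̪/ ~ /t̪ʰ/
Alveolar: /t/ ~ /tʰ/
Retroflex: /ʈ/ ~ /ʈʰ/
Uvular: only /q/ (plain); no aspirated partner.
So /q/ is the unpaired segment.

/q/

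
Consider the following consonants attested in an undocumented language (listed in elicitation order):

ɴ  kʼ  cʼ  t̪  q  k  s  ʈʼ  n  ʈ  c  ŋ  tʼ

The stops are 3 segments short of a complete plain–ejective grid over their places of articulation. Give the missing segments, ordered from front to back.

place of articulation  plain     ejective
dental            t̪        —       
alveolar          —         tʼ      
retroflex         ʈ         ʈʼ      
palatal           c         cʼ      
velar             k         kʼ      
uvular            q         —       
Gaps, from front to back: dental lacks ejective (/t̪ʼ/); alveolar lacks plain (/t/); uvular lacks ejective (/qʼ/).

/t̪ʼ/, /t/, /qʼ/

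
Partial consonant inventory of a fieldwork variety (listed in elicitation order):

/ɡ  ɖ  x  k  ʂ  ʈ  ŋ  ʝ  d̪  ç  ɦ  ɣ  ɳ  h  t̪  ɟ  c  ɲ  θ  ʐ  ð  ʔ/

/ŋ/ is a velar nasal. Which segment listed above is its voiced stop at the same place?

The voiced stop at the same place is a voiced velar stop — in this inventory, /ɡ/.

/ɡ/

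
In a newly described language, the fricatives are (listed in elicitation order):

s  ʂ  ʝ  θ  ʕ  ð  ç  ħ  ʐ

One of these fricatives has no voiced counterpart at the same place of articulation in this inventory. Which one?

/s/

Dental: /θ/ ~ /ð/
Retroflex: /ʂ/ ~ /ʐ/
Palatal: /ç/ ~ /ʝ/
Pharyngeal: /ħ/ ~ /ʕ/
Alveolar: only /s/ (voiceless); no voiced partner.
So /s/ is the unpaired segment.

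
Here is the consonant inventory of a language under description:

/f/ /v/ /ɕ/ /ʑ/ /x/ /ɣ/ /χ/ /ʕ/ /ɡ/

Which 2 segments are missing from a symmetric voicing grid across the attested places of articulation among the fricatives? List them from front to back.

labiodental: voiceless /f/, voiced /v/.
alveolo-palatal: voiceless /ɕ/, voiced /ʑ/.
velar: voiceless /x/, voiced /ɣ/.
uvular: voiceless /χ/, voiced —.
pharyngeal: voiceless —, voiced /ʕ/.
Gaps, from front to back: uvular lacks voiced (/ʁ/); pharyngeal lacks voiceless (/ħ/).

/ʁ/, /ħ/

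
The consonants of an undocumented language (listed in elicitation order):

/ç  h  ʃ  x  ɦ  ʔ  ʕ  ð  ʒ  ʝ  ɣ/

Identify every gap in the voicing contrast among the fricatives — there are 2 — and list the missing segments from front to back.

place of articulation  voiceless  voiced  
dental            —         ð       
postalveolar      ʃ         ʒ       
palatal           ç         ʝ       
velar             x         ɣ       
pharyngeal        —         ʕ       
glottal           h         ɦ       
Gaps, from front to back: dental lacks voiceless (/θ/); pharyngeal lacks voiceless (/ħ/).

/θ/, /ħ/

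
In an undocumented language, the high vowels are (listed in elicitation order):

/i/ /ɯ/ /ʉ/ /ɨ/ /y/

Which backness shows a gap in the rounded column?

back

front: unrounded /i/, rounded /y/.
central: unrounded /ɨ/, rounded /ʉ/.
back: unrounded /ɯ/, rounded —.
Every backness has a rounded member except back, where /u/ would be expected.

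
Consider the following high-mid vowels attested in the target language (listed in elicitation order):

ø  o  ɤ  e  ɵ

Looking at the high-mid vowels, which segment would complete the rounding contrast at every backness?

backness          unrounded  rounded 
front             e         ø       
central           —         ɵ       
back              ɤ         o       
The central row has no unrounded member, so the gap is the central unrounded vowel /ɘ/.

/ɘ/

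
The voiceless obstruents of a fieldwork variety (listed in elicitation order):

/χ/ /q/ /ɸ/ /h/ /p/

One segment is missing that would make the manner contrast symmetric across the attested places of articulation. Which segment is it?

Stop: /p/ (bilabial), /q/ (uvular).
Fricative: /ɸ/ (bilabial), /χ/ (uvular), /h/ (glottal).
The glottal row has no stop member, so the gap is the glottal stop /ʔ/.

/ʔ/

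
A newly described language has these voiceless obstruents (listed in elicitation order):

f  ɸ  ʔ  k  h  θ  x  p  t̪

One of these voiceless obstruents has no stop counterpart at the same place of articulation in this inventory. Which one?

Bilabial: /p/ ~ /ɸ/
Dental: /t̪/ ~ /θ/
Velar: /k/ ~ /x/
Glottal: /ʔ/ ~ /h/
Labiodental: only /f/ (fricative); no stop partner.
So /f/ is the unpaired segment.

/f/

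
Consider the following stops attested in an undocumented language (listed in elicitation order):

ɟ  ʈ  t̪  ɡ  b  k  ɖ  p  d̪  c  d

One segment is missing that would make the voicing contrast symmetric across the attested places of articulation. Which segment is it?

Voiceless: /p/ (bilabial), /t̪/ (dental), /ʈ/ (retroflex), /c/ (palatal), /k/ (velar).
Voiced: /b/ (bilabial), /d̪/ (dental), /d/ (alveolar), /ɖ/ (retroflex), /ɟ/ (palatal), /ɡ/ (velar).
The alveolar row has no voiceless member, so the gap is the voiceless alveolar stop /t/.

/t/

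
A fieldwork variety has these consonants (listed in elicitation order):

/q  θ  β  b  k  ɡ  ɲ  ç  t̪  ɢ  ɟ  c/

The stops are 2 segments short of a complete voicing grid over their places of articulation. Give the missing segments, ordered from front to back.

Voiceless: /t̪/ (dental), /c/ (palatal), /k/ (velar), /q/ (uvular).
Voiced: /b/ (bilabial), /ɟ/ (palatal), /ɡ/ (velar), /ɢ/ (uvular).
Gaps, from front to back: bilabial lacks voiceless (/p/); dental lacks voiced (/d̪/).

/p/, /d̪/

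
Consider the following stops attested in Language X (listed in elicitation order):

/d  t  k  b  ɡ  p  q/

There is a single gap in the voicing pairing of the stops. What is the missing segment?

/ɢ/

bilabial: voiceless /p/, voiced /b/.
alveolar: voiceless /t/, voiced /d/.
velar: voiceless /k/, voiced /ɡ/.
uvular: voiceless /q/, voiced —.
The uvular row has no voiced member, so the gap is the voiced uvular stop /ɢ/.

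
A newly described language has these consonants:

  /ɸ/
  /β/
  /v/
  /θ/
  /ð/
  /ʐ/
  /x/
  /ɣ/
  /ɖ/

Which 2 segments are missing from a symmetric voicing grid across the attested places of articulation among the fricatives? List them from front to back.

place of articulation  voiceless  voiced  
bilabial          ɸ         β       
labiodental       —         v       
dental            θ         ð       
retroflex         —         ʐ       
velar             x         ɣ       
Gaps, from front to back: labiodental lacks voiceless (/f/); retroflex lacks voiceless (/ʂ/).

/f/, /ʂ/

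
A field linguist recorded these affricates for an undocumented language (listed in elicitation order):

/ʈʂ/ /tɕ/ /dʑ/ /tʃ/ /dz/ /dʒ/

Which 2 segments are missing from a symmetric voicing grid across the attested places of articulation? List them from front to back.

/ts/, /ɖʐ/

alveolar: voiceless —, voiced /dz/.
postalveolar: voiceless /tʃ/, voiced /dʒ/.
retroflex: voiceless /ʈʂ/, voiced —.
alveolo-palatal: voiceless /tɕ/, voiced /dʑ/.
Gaps, from front to back: alveolar lacks voiceless (/ts/); retroflex lacks voiced (/ɖʐ/).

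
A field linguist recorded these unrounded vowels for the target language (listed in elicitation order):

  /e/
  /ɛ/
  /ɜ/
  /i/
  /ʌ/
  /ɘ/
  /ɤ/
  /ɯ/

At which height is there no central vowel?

high

Front: /i/ (high), /e/ (high-mid), /ɛ/ (low-mid).
Central: /ɘ/ (high-mid), /ɜ/ (low-mid).
Back: /ɯ/ (high), /ɤ/ (high-mid), /ʌ/ (low-mid).
Every height has a central member except high, where /ɨ/ would be expected.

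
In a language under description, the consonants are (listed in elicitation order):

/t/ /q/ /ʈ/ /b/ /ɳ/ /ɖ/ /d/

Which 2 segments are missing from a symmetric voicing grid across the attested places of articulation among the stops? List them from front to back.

Voiceless: /t/ (alveolar), /ʈ/ (retroflex), /q/ (uvular).
Voiced: /b/ (bilabial), /d/ (alveolar), /ɖ/ (retroflex).
Gaps, from front to back: bilabial lacks voiceless (/p/); uvular lacks voiced (/ɢ/).

/p/, /ɢ/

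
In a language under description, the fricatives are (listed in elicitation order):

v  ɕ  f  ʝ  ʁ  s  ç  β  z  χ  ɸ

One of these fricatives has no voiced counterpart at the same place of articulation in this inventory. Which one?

/ɕ/

Bilabial: /ɸ/ ~ /β/
Labiodental: /f/ ~ /v/
Alveolar: /s/ ~ /z/
Palatal: /ç/ ~ /ʝ/
Uvular: /χ/ ~ /ʁ/
Alveolo-palatal: only /ɕ/ (voiceless); no voiced partner.
So /ɕ/ is the unpaired segment.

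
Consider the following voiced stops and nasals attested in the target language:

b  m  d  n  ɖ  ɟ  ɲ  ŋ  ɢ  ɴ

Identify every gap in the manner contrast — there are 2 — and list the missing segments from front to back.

bilabial: oral stop /b/, nasal /m/.
alveolar: oral stop /d/, nasal /n/.
retroflex: oral stop /ɖ/, nasal —.
palatal: oral stop /ɟ/, nasal /ɲ/.
velar: oral stop —, nasal /ŋ/.
uvular: oral stop /ɢ/, nasal /ɴ/.
Gaps, from front to back: retroflex lacks nasal (/ɳ/); velar lacks oral stop (/ɡ/).

/ɳ/, /ɡ/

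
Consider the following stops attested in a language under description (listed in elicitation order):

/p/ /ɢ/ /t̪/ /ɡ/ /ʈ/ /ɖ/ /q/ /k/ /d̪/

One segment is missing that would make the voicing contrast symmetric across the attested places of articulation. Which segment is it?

/b/

Voiceless: /p/ (bilabial), /t̪/ (dental), /ʈ/ (retroflex), /k/ (velar), /q/ (uvular).
Voiced: /d̪/ (dental), /ɖ/ (retroflex), /ɡ/ (velar), /ɢ/ (uvular).
The bilabial row has no voiced member, so the gap is the voiced bilabial stop /b/.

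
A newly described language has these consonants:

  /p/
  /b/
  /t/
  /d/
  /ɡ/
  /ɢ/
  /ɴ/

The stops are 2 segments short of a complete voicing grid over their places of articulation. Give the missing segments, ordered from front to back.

place of articulation  voiceless  voiced  
bilabial          p         b       
alveolar          t         d       
velar             —         ɡ       
uvular            —         ɢ       
Gaps, from front to back: velar lacks voiceless (/k/); uvular lacks voiceless (/q/).

/k/, /q/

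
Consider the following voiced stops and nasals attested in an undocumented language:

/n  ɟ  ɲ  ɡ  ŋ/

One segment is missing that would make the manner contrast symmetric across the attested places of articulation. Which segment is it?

/d/

alveolar: oral stop —, nasal /n/.
palatal: oral stop /ɟ/, nasal /ɲ/.
velar: oral stop /ɡ/, nasal /ŋ/.
The alveolar row has no oral stop member, so the gap is the alveolar oral stop /d/.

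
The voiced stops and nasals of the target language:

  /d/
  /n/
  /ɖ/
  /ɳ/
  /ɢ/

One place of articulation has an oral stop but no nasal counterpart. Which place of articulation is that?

uvular

place of articulation  oral stop  nasal   
alveolar          d         n       
retroflex         ɖ         ɳ       
uvular            ɢ         —       
Every place of articulation has a nasal member except uvular, where /ɴ/ would be expected.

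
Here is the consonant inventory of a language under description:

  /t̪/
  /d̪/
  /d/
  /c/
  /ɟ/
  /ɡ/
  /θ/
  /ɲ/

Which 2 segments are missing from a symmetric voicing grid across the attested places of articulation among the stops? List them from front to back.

dental: voiceless /t̪/, voiced /d̪/.
alveolar: voiceless —, voiced /d/.
palatal: voiceless /c/, voiced /ɟ/.
velar: voiceless —, voiced /ɡ/.
Gaps, from front to back: alveolar lacks voiceless (/t/); velar lacks voiceless (/k/).

/t/, /k/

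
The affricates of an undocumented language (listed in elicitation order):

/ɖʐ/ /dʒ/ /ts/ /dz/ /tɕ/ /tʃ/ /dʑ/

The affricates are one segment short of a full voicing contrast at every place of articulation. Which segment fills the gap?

/ʈʂ/

alveolar: voiceless /ts/, voiced /dz/.
postalveolar: voiceless /tʃ/, voiced /dʒ/.
retroflex: voiceless —, voiced /ɖʐ/.
alveolo-palatal: voiceless /tɕ/, voiced /dʑ/.
The retroflex row has no voiceless member, so the gap is the voiceless retroflex affricate /ʈʂ/.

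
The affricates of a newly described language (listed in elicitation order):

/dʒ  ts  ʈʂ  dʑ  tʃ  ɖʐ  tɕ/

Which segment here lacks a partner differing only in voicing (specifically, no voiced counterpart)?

/ts/

Postalveolar: /tʃ/ ~ /dʒ/
Retroflex: /ʈʂ/ ~ /ɖʐ/
Alveolo-palatal: /tɕ/ ~ /dʑ/
Alveolar: only /ts/ (voiceless); no voiced partner.
So /ts/ is the unpaired segment.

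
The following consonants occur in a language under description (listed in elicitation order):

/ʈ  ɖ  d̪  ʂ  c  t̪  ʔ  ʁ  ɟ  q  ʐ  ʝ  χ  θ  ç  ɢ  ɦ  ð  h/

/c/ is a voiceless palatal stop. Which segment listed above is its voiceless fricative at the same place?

The voiceless fricative at the same place is a voiceless palatal fricative — in this inventory, /ç/.

/ç/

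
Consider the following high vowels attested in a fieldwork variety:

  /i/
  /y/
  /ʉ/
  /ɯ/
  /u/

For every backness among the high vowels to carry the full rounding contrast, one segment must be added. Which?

front: unrounded /i/, rounded /y/.
central: unrounded —, rounded /ʉ/.
back: unrounded /ɯ/, rounded /u/.
The central row has no unrounded member, so the gap is the central unrounded vowel /ɨ/.

/ɨ/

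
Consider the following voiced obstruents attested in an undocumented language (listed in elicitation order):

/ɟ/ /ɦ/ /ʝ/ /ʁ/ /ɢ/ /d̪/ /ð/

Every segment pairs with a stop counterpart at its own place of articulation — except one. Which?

Dental: /d̪/ ~ /ð/
Palatal: /ɟ/ ~ /ʝ/
Uvular: /ɢ/ ~ /ʁ/
Glottal: only /ɦ/ (fricative); no stop partner.
So /ɦ/ is the unpaired segment.

/ɦ/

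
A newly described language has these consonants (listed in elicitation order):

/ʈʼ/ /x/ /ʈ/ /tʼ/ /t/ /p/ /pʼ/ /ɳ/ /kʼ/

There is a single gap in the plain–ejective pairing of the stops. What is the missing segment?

/k/

Plain: /p/ (bilabial), /t/ (alveolar), /ʈ/ (retroflex).
Ejective: /pʼ/ (bilabial), /tʼ/ (alveolar), /ʈʼ/ (retroflex), /kʼ/ (velar).
The velar row has no plain member, so the gap is the plain velar stop /k/.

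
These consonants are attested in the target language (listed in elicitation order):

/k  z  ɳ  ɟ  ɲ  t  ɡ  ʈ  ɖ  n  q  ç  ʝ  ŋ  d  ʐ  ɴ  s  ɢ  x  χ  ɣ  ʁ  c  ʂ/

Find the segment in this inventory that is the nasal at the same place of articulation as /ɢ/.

/ɢ/ is a voiced uvular stop.
The nasal at the same place is an uvular nasal — in this inventory, /ɴ/.

/ɴ/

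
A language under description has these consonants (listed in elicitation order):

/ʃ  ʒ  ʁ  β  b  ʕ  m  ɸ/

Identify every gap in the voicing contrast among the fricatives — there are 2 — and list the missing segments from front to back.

/χ/, /ħ/

place of articulation  voiceless  voiced  
bilabial          ɸ         β       
postalveolar      ʃ         ʒ       
uvular            —         ʁ       
pharyngeal        —         ʕ       
Gaps, from front to back: uvular lacks voiceless (/χ/); pharyngeal lacks voiceless (/ħ/).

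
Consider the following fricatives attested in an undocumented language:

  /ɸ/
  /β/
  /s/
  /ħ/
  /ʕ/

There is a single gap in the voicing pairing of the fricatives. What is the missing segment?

bilabial: voiceless /ɸ/, voiced /β/.
alveolar: voiceless /s/, voiced —.
pharyngeal: voiceless /ħ/, voiced /ʕ/.
The alveolar row has no voiced member, so the gap is the voiced alveolar fricative /z/.

/z/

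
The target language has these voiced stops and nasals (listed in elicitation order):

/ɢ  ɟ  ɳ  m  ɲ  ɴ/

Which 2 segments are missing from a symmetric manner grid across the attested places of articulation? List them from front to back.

/b/, /ɖ/

bilabial: oral stop —, nasal /m/.
retroflex: oral stop —, nasal /ɳ/.
palatal: oral stop /ɟ/, nasal /ɲ/.
uvular: oral stop /ɢ/, nasal /ɴ/.
Gaps, from front to back: bilabial lacks oral stop (/b/); retroflex lacks oral stop (/ɖ/).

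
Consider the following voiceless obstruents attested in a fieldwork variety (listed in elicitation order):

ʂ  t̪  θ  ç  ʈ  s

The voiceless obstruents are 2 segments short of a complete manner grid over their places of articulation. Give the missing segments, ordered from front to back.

place of articulation  stop      fricative
dental            t̪        θ       
alveolar          —         s       
retroflex         ʈ         ʂ       
palatal           —         ç       
Gaps, from front to back: alveolar lacks stop (/t/); palatal lacks stop (/c/).

/t/, /c/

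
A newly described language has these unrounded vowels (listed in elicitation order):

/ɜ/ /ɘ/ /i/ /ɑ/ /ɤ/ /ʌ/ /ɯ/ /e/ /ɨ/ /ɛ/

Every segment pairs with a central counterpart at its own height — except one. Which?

/ɑ/

High: /i/ ~ /ɨ/ ~ /ɯ/
High-mid: /e/ ~ /ɘ/ ~ /ɤ/
Low-mid: /ɛ/ ~ /ɜ/ ~ /ʌ/
Low: only /ɑ/ (back); no central partner.
So /ɑ/ is the unpaired segment.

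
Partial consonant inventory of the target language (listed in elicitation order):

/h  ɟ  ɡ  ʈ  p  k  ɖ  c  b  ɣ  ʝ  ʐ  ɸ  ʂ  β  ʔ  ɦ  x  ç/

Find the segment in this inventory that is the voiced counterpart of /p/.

/b/

/p/ is a voiceless bilabial stop.
The voiced counterpart is a voiced bilabial stop — in this inventory, /b/.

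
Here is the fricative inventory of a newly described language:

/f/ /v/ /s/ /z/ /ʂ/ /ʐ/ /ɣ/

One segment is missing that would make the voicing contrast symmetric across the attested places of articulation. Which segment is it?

Voiceless: /f/ (labiodental), /s/ (alveolar), /ʂ/ (retroflex).
Voiced: /v/ (labiodental), /z/ (alveolar), /ʐ/ (retroflex), /ɣ/ (velar).
The velar row has no voiceless member, so the gap is the voiceless velar fricative /x/.

/x/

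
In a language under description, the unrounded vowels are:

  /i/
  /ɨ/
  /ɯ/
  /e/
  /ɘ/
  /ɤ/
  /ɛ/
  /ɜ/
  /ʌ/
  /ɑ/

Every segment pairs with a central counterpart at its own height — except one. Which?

/ɑ/

High: /i/ ~ /ɨ/ ~ /ɯ/
High-mid: /e/ ~ /ɘ/ ~ /ɤ/
Low-mid: /ɛ/ ~ /ɜ/ ~ /ʌ/
Low: only /ɑ/ (back); no central partner.
So /ɑ/ is the unpaired segment.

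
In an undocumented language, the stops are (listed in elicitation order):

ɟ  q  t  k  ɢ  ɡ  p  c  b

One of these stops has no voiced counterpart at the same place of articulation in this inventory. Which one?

/t/

Bilabial: /p/ ~ /b/
Palatal: /c/ ~ /ɟ/
Velar: /k/ ~ /ɡ/
Uvular: /q/ ~ /ɢ/
Alveolar: only /t/ (voiceless); no voiced partner.
So /t/ is the unpaired segment.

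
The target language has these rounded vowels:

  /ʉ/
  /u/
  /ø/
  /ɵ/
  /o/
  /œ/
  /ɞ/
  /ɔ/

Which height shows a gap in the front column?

Front: /ø/ (high-mid), /œ/ (low-mid).
Central: /ʉ/ (high), /ɵ/ (high-mid), /ɞ/ (low-mid).
Back: /u/ (high), /o/ (high-mid), /ɔ/ (low-mid).
Every height has a front member except high, where /y/ would be expected.

high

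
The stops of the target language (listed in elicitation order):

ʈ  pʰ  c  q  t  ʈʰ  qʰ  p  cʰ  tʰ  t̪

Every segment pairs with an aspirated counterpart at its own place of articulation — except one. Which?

/t̪/

Bilabial: /p/ ~ /pʰ/
Alveolar: /t/ ~ /tʰ/
Retroflex: /ʈ/ ~ /ʈʰ/
Palatal: /c/ ~ /cʰ/
Uvular: /q/ ~ /qʰ/
Dental: only /t̪/ (plain); no aspirated partner.
So /t̪/ is the unpaired segment.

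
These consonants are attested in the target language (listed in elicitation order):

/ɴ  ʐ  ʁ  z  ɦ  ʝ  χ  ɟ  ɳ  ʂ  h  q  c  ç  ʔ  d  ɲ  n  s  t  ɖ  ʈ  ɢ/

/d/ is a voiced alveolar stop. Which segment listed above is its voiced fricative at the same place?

/z/

The voiced fricative at the same place is a voiced alveolar fricative — in this inventory, /z/.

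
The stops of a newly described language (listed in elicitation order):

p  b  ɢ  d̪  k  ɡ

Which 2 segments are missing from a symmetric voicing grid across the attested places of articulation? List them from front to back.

/t̪/, /q/

bilabial: voiceless /p/, voiced /b/.
dental: voiceless —, voiced /d̪/.
velar: voiceless /k/, voiced /ɡ/.
uvular: voiceless —, voiced /ɢ/.
Gaps, from front to back: dental lacks voiceless (/t̪/); uvular lacks voiceless (/q/).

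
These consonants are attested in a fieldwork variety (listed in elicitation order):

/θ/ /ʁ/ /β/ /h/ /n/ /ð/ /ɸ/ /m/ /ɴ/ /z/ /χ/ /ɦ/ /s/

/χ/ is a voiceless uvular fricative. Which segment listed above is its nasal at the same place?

/ɴ/

The nasal at the same place is an uvular nasal — in this inventory, /ɴ/.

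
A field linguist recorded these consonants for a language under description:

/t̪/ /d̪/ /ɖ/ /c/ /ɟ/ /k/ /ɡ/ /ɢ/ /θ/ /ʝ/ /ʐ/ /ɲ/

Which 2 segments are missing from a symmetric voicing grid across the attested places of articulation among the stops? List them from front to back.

/ʈ/, /q/

dental: voiceless /t̪/, voiced /d̪/.
retroflex: voiceless —, voiced /ɖ/.
palatal: voiceless /c/, voiced /ɟ/.
velar: voiceless /k/, voiced /ɡ/.
uvular: voiceless —, voiced /ɢ/.
Gaps, from front to back: retroflex lacks voiceless (/ʈ/); uvular lacks voiceless (/q/).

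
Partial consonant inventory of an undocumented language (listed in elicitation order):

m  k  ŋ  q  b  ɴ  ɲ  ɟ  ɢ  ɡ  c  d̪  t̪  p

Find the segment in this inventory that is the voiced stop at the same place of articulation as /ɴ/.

/ɴ/ is an uvular nasal.
The voiced stop at the same place is a voiced uvular stop — in this inventory, /ɢ/.

/ɢ/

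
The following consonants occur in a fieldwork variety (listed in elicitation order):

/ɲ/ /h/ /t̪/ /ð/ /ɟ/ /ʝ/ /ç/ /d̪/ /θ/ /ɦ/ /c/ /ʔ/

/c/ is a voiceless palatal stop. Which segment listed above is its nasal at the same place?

The nasal at the same place is a palatal nasal — in this inventory, /ɲ/.

/ɲ/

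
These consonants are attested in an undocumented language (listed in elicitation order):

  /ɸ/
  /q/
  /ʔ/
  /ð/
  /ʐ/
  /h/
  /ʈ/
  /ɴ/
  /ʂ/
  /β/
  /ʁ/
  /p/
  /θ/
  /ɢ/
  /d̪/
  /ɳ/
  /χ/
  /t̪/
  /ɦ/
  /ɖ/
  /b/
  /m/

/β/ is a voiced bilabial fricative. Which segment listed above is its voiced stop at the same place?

The voiced stop at the same place is a voiced bilabial stop — in this inventory, /b/.

/b/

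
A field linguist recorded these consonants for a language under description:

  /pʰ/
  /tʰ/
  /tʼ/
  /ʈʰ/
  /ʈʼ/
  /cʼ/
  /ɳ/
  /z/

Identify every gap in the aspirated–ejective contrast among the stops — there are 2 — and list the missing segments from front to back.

place of articulation  aspirated  ejective
bilabial          pʰ        —       
alveolar          tʰ        tʼ      
retroflex         ʈʰ        ʈʼ      
palatal           —         cʼ      
Gaps, from front to back: bilabial lacks ejective (/pʼ/); palatal lacks aspirated (/cʰ/).

/pʼ/, /cʰ/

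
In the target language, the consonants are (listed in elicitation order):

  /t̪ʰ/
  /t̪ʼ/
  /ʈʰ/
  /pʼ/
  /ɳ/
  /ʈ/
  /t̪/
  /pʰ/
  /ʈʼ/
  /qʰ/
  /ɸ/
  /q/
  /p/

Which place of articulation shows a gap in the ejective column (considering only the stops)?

uvular

place of articulation  plain     aspirated  ejective
bilabial          p         pʰ        pʼ      
dental            t̪        t̪ʰ       t̪ʼ     
retroflex         ʈ         ʈʰ        ʈʼ      
uvular            q         qʰ        —       
Every place of articulation has an ejective member except uvular, where /qʼ/ would be expected.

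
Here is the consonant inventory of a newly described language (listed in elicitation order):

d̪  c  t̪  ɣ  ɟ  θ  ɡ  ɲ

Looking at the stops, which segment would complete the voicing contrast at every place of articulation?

dental: voiceless /t̪/, voiced /d̪/.
palatal: voiceless /c/, voiced /ɟ/.
velar: voiceless —, voiced /ɡ/.
The velar row has no voiceless member, so the gap is the voiceless velar stop /k/.

/k/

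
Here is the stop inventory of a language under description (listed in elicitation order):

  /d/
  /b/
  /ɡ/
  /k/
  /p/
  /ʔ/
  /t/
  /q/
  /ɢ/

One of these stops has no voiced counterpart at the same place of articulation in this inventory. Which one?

/ʔ/

Bilabial: /p/ ~ /b/
Alveolar: /t/ ~ /d/
Velar: /k/ ~ /ɡ/
Uvular: /q/ ~ /ɢ/
Glottal: only /ʔ/ (voiceless); no voiced partner.
So /ʔ/ is the unpaired segment.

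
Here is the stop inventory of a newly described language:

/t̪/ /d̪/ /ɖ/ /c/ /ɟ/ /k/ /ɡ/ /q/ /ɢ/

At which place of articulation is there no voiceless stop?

dental: voiceless /t̪/, voiced /d̪/.
retroflex: voiceless —, voiced /ɖ/.
palatal: voiceless /c/, voiced /ɟ/.
velar: voiceless /k/, voiced /ɡ/.
uvular: voiceless /q/, voiced /ɢ/.
Every place of articulation has a voiceless member except retroflex, where /ʈ/ would be expected.

retroflex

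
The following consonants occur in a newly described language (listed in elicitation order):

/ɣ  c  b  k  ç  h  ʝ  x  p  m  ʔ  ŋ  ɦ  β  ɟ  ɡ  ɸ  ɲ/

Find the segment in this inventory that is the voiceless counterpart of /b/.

/b/ is a voiced bilabial stop.
The voiceless counterpart is a voiceless bilabial stop — in this inventory, /p/.

/p/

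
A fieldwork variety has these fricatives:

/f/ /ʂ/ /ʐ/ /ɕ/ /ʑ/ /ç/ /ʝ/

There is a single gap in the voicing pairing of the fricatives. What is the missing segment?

Voiceless: /f/ (labiodental), /ʂ/ (retroflex), /ɕ/ (alveolo-palatal), /ç/ (palatal).
Voiced: /ʐ/ (retroflex), /ʑ/ (alveolo-palatal), /ʝ/ (palatal).
The labiodental row has no voiced member, so the gap is the voiced labiodental fricative /v/.

/v/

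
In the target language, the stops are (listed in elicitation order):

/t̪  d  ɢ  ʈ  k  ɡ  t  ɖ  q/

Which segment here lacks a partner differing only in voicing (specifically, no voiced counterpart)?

/t̪/

Alveolar: /t/ ~ /d/
Retroflex: /ʈ/ ~ /ɖ/
Velar: /k/ ~ /ɡ/
Uvular: /q/ ~ /ɢ/
Dental: only /t̪/ (voiceless); no voiced partner.
So /t̪/ is the unpaired segment.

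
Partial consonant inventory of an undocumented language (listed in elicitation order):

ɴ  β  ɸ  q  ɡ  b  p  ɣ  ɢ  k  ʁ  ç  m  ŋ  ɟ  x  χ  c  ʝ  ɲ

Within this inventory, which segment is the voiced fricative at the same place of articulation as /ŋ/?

/ɣ/

/ŋ/ is a velar nasal.
The voiced fricative at the same place is a voiced velar fricative — in this inventory, /ɣ/.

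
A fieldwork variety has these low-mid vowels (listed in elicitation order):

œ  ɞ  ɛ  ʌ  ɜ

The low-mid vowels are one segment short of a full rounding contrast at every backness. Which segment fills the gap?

/ɔ/

Unrounded: /ɛ/ (front), /ɜ/ (central), /ʌ/ (back).
Rounded: /œ/ (front), /ɞ/ (central).
The back row has no rounded member, so the gap is the back rounded vowel /ɔ/.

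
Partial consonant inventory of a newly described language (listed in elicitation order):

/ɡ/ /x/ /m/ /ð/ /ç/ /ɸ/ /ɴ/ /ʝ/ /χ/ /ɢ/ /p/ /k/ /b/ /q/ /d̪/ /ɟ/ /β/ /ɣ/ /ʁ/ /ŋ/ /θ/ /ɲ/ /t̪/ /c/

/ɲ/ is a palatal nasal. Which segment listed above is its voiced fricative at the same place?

The voiced fricative at the same place is a voiced palatal fricative — in this inventory, /ʝ/.

/ʝ/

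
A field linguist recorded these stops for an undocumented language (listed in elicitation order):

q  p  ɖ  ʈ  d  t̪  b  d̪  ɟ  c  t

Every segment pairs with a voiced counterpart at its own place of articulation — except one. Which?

/q/

Bilabial: /p/ ~ /b/
Dental: /t̪/ ~ /d̪/
Alveolar: /t/ ~ /d/
Retroflex: /ʈ/ ~ /ɖ/
Palatal: /c/ ~ /ɟ/
Uvular: only /q/ (voiceless); no voiced partner.
So /q/ is the unpaired segment.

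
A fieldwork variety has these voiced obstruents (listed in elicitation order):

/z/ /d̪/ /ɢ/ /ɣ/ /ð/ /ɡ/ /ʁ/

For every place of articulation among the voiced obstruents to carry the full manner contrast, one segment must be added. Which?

/d/

dental: stop /d̪/, fricative /ð/.
alveolar: stop —, fricative /z/.
velar: stop /ɡ/, fricative /ɣ/.
uvular: stop /ɢ/, fricative /ʁ/.
The alveolar row has no stop member, so the gap is the alveolar stop /d/.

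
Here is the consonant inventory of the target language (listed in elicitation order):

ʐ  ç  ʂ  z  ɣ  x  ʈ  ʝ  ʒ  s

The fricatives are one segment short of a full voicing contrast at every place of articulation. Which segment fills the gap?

Voiceless: /s/ (alveolar), /ʂ/ (retroflex), /ç/ (palatal), /x/ (velar).
Voiced: /z/ (alveolar), /ʒ/ (postalveolar), /ʐ/ (retroflex), /ʝ/ (palatal), /ɣ/ (velar).
The postalveolar row has no voiceless member, so the gap is the voiceless postalveolar fricative /ʃ/.

/ʃ/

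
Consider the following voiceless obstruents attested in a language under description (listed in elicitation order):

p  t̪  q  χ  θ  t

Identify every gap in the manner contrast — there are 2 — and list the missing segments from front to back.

bilabial: stop /p/, fricative —.
dental: stop /t̪/, fricative /θ/.
alveolar: stop /t/, fricative —.
uvular: stop /q/, fricative /χ/.
Gaps, from front to back: bilabial lacks fricative (/ɸ/); alveolar lacks fricative (/s/).

/ɸ/, /s/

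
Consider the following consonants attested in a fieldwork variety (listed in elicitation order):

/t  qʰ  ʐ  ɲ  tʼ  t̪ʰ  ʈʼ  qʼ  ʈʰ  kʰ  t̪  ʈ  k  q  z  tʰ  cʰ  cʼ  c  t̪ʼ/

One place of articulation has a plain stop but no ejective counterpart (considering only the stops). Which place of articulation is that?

velar

Plain: /t̪/ (dental), /t/ (alveolar), /ʈ/ (retroflex), /c/ (palatal), /k/ (velar), /q/ (uvular).
Aspirated: /t̪ʰ/ (dental), /tʰ/ (alveolar), /ʈʰ/ (retroflex), /cʰ/ (palatal), /kʰ/ (velar), /qʰ/ (uvular).
Ejective: /t̪ʼ/ (dental), /tʼ/ (alveolar), /ʈʼ/ (retroflex), /cʼ/ (palatal), /qʼ/ (uvular).
Every place of articulation has an ejective member except velar, where /kʼ/ would be expected.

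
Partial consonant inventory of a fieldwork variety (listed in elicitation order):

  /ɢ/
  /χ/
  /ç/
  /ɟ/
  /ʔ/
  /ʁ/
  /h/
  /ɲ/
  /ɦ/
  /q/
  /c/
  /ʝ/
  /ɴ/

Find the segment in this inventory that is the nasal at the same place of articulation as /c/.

/ɲ/

/c/ is a voiceless palatal stop.
The nasal at the same place is a palatal nasal — in this inventory, /ɲ/.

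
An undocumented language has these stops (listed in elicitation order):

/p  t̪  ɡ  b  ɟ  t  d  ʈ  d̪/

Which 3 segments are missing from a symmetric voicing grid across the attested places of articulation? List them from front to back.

/ɖ/, /c/, /k/

bilabial: voiceless /p/, voiced /b/.
dental: voiceless /t̪/, voiced /d̪/.
alveolar: voiceless /t/, voiced /d/.
retroflex: voiceless /ʈ/, voiced —.
palatal: voiceless —, voiced /ɟ/.
velar: voiceless —, voiced /ɡ/.
Gaps, from front to back: retroflex lacks voiced (/ɖ/); palatal lacks voiceless (/c/); velar lacks voiceless (/k/).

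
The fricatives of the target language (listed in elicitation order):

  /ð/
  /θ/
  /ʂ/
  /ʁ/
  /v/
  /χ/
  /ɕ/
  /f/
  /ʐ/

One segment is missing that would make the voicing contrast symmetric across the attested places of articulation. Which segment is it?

Voiceless: /f/ (labiodental), /θ/ (dental), /ʂ/ (retroflex), /ɕ/ (alveolo-palatal), /χ/ (uvular).
Voiced: /v/ (labiodental), /ð/ (dental), /ʐ/ (retroflex), /ʁ/ (uvular).
The alveolo-palatal row has no voiced member, so the gap is the voiced alveolo-palatal fricative /ʑ/.

/ʑ/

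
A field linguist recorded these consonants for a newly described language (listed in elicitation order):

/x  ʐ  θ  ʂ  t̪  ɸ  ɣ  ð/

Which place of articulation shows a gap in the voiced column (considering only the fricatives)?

bilabial

Voiceless: /ɸ/ (bilabial), /θ/ (dental), /ʂ/ (retroflex), /x/ (velar).
Voiced: /ð/ (dental), /ʐ/ (retroflex), /ɣ/ (velar).
Every place of articulation has a voiced member except bilabial, where /β/ would be expected.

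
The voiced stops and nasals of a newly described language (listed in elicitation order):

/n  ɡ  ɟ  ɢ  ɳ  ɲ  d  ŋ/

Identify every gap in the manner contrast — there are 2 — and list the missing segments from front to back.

/ɖ/, /ɴ/

alveolar: oral stop /d/, nasal /n/.
retroflex: oral stop —, nasal /ɳ/.
palatal: oral stop /ɟ/, nasal /ɲ/.
velar: oral stop /ɡ/, nasal /ŋ/.
uvular: oral stop /ɢ/, nasal —.
Gaps, from front to back: retroflex lacks oral stop (/ɖ/); uvular lacks nasal (/ɴ/).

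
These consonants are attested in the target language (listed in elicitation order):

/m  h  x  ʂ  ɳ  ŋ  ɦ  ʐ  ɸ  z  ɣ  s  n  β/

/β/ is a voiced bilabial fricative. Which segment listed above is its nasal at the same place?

The nasal at the same place is a bilabial nasal — in this inventory, /m/.

/m/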